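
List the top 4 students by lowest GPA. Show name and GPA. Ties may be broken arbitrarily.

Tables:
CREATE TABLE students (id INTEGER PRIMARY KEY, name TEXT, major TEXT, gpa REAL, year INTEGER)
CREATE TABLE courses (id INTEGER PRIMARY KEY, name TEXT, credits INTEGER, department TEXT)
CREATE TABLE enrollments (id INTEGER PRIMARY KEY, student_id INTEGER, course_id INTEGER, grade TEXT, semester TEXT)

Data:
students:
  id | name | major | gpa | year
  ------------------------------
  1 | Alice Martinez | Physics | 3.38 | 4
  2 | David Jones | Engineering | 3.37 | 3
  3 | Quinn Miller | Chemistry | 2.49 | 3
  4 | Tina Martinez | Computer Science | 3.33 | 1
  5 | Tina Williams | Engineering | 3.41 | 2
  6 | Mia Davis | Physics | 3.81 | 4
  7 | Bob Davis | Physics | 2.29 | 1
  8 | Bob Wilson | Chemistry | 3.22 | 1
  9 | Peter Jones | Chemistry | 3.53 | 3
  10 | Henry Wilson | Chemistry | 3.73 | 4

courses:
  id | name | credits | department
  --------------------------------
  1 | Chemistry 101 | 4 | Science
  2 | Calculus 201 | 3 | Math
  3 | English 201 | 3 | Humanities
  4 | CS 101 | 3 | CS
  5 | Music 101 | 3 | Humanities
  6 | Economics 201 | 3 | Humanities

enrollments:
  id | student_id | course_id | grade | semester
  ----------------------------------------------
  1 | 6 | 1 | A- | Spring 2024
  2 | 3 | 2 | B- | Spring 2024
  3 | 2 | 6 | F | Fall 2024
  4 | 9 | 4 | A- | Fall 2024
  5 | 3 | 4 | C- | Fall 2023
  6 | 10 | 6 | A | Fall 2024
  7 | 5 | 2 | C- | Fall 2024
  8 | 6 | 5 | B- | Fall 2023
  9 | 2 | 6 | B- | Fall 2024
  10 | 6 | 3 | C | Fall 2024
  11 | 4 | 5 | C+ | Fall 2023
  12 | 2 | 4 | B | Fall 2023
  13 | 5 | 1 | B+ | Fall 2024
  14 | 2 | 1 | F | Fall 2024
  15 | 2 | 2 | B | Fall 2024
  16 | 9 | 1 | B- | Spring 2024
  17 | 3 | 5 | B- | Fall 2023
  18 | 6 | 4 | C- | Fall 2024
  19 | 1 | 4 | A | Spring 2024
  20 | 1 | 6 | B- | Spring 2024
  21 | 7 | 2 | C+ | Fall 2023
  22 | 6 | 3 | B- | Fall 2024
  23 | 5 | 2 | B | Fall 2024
SELECT name, gpa FROM students ORDER BY gpa ASC LIMIT 4

Execution result:
name | gpa
Bob Davis | 2.29
Quinn Miller | 2.49
Bob Wilson | 3.22
Tina Martinez | 3.33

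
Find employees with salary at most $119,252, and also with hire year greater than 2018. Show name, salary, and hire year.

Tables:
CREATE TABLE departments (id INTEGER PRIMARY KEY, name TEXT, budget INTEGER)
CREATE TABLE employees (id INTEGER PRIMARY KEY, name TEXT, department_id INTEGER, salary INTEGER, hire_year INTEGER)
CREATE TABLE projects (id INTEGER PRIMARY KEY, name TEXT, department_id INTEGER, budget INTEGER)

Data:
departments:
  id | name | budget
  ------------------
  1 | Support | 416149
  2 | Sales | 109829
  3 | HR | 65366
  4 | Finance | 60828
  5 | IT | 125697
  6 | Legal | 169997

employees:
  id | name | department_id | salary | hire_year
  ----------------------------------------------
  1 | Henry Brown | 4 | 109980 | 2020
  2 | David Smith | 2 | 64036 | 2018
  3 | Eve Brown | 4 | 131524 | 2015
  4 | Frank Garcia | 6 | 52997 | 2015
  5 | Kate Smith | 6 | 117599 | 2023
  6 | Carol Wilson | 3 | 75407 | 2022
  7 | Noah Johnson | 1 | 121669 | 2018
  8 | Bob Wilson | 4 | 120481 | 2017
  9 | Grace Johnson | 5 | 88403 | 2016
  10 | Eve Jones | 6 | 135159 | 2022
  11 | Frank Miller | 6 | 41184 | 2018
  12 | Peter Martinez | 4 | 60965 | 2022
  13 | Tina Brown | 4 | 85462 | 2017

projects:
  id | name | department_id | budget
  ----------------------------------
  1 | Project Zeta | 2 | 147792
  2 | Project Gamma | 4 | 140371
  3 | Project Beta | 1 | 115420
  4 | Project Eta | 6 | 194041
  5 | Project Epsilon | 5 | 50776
SELECT name, salary, hire_year FROM employees WHERE salary <= 119252 AND hire_year > 2018

Execution result:
name | salary | hire_year
Henry Brown | 109980 | 2020
Kate Smith | 117599 | 2023
Carol Wilson | 75407 | 2022
Peter Martinez | 60965 | 2022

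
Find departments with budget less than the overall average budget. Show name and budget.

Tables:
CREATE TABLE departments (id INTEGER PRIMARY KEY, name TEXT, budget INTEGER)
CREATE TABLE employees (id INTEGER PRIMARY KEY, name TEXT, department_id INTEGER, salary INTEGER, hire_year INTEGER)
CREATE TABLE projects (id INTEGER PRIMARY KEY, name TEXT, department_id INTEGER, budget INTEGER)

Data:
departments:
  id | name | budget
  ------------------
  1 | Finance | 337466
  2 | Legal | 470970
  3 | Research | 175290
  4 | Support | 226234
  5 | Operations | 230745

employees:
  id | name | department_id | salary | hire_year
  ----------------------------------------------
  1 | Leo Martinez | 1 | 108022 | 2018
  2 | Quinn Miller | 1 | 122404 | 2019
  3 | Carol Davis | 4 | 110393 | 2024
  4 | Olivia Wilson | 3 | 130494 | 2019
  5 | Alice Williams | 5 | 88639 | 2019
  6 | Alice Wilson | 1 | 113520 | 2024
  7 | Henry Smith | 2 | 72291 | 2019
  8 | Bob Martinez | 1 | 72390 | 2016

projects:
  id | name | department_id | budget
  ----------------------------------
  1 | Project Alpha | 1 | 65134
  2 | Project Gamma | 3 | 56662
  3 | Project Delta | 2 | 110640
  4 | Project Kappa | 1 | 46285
SELECT name, budget FROM departments WHERE budget < (SELECT AVG(budget) FROM departments)

Execution result:
name | budget
Research | 175290
Support | 226234
Operations | 230745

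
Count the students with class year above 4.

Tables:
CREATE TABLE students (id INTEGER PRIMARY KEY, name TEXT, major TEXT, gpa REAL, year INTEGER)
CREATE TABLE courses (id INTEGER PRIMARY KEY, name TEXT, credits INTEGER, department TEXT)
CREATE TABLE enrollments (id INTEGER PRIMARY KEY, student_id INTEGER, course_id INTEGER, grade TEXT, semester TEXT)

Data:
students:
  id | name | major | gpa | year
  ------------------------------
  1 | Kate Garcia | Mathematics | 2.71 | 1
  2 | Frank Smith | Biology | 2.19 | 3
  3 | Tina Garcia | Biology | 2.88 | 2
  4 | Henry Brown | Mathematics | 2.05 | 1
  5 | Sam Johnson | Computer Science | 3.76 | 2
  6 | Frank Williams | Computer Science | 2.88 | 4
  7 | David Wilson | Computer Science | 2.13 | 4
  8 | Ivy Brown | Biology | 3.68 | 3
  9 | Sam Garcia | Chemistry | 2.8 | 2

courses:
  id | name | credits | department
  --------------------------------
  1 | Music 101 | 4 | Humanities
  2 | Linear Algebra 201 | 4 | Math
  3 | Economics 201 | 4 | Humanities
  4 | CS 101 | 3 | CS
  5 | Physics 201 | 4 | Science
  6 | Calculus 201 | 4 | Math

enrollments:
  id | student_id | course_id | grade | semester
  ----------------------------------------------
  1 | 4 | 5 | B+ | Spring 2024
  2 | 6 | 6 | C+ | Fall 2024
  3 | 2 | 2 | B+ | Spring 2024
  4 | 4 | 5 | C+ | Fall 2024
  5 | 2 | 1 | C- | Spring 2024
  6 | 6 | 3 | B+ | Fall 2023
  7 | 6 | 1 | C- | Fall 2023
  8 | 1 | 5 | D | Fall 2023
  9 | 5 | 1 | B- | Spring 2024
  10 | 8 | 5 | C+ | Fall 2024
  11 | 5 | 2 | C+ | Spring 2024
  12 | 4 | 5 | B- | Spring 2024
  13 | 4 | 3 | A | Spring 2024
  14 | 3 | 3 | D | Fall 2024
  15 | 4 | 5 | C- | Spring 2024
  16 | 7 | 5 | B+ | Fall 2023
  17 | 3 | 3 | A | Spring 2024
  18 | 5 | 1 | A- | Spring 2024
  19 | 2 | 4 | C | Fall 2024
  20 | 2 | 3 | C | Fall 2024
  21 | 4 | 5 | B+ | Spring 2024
SELECT COUNT(*) FROM students WHERE year > 4

Execution result:
0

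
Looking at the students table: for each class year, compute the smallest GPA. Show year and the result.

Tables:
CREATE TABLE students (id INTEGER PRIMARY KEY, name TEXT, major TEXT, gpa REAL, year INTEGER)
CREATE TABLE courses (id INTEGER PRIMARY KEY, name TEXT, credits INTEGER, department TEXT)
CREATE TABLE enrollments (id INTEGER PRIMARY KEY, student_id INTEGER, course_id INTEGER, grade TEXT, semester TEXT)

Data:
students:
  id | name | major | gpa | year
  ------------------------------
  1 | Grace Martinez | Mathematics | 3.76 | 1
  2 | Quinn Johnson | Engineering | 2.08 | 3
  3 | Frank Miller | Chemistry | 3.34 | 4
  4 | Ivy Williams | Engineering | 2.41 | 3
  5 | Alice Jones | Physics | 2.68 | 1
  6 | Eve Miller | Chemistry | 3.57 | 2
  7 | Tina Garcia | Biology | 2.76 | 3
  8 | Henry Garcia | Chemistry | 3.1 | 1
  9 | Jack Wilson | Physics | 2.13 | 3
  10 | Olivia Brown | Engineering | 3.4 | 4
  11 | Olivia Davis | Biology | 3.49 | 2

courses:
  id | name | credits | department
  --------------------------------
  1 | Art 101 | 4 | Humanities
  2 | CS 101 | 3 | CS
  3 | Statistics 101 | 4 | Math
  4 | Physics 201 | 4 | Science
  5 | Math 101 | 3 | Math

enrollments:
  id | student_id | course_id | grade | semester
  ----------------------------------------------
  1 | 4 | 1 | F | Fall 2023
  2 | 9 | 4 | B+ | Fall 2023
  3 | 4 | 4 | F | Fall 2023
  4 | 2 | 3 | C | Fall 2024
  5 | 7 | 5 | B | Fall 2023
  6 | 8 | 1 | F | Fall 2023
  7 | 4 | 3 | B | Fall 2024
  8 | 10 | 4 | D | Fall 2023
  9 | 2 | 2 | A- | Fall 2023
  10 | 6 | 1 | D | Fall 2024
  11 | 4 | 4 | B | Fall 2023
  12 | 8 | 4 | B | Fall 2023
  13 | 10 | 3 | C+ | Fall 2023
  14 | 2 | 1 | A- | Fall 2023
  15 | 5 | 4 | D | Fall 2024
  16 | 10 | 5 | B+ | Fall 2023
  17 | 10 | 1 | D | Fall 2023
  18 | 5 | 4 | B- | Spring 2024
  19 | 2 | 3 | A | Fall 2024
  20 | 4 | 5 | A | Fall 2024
SELECT year, MIN(gpa) AS min_gpa FROM students GROUP BY year

Execution result:
year | min_gpa
1 | 2.68
2 | 3.49
3 | 2.08
4 | 3.34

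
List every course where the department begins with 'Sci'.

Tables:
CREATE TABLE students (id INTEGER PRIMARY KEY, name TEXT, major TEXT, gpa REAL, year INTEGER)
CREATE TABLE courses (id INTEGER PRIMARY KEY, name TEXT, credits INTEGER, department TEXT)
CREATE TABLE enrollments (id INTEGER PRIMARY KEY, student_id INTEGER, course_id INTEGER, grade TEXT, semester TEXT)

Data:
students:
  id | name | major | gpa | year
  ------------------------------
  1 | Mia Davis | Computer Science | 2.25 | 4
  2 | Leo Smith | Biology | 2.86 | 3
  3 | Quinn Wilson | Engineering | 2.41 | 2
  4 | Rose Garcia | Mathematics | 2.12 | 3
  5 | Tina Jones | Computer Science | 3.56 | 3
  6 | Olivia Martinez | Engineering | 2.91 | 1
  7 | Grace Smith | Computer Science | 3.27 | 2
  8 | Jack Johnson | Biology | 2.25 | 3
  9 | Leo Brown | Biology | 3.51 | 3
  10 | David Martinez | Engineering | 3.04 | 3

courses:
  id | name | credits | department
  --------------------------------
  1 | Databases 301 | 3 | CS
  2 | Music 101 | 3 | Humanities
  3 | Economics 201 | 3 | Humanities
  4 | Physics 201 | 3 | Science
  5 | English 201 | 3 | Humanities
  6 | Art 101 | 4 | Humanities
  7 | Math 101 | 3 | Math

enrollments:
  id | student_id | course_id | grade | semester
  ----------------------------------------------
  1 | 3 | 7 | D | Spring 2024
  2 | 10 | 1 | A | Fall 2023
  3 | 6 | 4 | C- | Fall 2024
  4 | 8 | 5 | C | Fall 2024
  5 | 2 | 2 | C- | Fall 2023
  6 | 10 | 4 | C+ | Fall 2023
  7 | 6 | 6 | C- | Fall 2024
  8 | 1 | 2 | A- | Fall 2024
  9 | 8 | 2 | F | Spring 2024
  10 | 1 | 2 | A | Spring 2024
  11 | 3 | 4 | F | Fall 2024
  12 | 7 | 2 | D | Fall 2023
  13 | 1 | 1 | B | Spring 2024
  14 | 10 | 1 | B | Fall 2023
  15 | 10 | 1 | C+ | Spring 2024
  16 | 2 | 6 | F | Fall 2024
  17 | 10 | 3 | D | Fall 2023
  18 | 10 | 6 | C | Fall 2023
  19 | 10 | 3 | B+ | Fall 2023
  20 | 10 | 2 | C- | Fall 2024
SELECT name, department FROM courses WHERE department LIKE 'Sci%'

Execution result:
name | department
Physics 201 | Science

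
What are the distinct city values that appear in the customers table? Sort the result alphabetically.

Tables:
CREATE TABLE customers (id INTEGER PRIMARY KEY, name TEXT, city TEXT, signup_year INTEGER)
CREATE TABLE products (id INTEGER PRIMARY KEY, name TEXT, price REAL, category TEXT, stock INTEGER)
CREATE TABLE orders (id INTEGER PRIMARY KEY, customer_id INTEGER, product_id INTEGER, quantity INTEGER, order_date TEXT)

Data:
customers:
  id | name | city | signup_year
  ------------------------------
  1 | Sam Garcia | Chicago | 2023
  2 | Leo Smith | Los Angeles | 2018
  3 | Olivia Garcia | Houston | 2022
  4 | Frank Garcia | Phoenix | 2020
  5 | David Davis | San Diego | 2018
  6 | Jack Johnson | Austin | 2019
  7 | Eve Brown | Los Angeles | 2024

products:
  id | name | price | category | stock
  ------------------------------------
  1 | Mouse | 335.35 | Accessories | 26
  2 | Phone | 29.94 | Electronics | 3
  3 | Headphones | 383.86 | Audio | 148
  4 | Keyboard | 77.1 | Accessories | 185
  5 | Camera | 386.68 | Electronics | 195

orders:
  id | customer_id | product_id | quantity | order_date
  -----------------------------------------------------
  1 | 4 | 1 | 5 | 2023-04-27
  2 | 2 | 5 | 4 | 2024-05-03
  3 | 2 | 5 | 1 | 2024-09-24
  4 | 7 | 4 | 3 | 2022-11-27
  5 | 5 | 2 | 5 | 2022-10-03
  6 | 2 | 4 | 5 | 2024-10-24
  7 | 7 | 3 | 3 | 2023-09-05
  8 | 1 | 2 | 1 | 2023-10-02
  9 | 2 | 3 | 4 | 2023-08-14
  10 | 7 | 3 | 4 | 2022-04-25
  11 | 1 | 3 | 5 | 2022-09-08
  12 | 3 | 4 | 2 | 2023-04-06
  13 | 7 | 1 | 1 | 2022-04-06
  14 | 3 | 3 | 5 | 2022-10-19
SELECT DISTINCT city FROM customers ORDER BY city

Execution result:
city
Austin
Chicago
Houston
Los Angeles
Phoenix
San Diego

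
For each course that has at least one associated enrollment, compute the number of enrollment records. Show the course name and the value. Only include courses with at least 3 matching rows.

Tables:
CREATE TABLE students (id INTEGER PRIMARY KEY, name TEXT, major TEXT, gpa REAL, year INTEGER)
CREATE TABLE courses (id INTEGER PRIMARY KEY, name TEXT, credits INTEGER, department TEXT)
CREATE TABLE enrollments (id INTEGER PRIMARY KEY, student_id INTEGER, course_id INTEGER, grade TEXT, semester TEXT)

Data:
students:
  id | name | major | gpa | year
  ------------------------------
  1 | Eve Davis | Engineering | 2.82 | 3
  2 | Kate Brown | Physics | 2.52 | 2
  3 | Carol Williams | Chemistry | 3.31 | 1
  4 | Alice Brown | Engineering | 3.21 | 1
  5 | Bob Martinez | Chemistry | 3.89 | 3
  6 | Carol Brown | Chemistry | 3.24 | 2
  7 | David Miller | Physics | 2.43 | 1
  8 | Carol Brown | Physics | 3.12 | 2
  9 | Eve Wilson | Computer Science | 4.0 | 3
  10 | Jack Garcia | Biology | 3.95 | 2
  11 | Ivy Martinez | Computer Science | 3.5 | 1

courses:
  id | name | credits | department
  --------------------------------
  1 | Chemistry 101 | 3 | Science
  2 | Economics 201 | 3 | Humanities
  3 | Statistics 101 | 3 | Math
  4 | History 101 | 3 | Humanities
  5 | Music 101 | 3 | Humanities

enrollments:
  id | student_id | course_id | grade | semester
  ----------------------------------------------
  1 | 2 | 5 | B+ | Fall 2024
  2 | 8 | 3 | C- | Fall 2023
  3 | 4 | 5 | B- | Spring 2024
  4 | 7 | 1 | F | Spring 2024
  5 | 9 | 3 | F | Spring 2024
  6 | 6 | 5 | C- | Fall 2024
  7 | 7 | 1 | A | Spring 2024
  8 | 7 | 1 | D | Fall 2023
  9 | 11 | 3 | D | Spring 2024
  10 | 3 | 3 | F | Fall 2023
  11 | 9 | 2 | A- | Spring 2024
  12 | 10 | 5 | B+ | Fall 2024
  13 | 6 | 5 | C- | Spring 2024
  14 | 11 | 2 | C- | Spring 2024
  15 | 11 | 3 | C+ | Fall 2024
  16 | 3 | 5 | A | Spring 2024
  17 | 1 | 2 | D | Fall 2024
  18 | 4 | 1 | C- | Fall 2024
SELECT p.name, COUNT(*) AS n FROM enrollments c JOIN courses p ON c.course_id = p.id GROUP BY p.id, p.name HAVING COUNT(*) >= 3

Execution result:
name | n
Chemistry 101 | 4
Economics 201 | 3
Statistics 101 | 5
Music 101 | 6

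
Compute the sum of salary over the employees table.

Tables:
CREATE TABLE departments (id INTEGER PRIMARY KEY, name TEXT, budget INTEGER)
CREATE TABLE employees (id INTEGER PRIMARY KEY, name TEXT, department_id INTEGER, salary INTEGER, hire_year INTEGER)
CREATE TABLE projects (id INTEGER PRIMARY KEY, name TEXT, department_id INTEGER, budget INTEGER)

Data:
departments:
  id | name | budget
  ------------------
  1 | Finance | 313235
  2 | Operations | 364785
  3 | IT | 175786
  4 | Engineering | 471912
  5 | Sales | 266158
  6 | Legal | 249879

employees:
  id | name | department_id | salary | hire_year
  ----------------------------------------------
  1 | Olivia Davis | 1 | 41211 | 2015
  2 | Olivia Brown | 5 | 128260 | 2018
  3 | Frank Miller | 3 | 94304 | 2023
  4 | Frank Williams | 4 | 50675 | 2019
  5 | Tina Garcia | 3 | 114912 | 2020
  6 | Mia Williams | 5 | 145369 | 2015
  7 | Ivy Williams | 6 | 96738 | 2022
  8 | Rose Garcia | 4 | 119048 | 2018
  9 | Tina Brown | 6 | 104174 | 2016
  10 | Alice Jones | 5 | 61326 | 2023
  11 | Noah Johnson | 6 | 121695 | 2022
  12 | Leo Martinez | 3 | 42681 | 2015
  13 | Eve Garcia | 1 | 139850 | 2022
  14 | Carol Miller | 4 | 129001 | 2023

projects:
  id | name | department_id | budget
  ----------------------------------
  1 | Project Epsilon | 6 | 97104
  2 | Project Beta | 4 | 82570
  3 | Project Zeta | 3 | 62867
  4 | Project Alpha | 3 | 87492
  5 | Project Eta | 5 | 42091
SELECT SUM(salary) FROM employees

Execution result:
1389244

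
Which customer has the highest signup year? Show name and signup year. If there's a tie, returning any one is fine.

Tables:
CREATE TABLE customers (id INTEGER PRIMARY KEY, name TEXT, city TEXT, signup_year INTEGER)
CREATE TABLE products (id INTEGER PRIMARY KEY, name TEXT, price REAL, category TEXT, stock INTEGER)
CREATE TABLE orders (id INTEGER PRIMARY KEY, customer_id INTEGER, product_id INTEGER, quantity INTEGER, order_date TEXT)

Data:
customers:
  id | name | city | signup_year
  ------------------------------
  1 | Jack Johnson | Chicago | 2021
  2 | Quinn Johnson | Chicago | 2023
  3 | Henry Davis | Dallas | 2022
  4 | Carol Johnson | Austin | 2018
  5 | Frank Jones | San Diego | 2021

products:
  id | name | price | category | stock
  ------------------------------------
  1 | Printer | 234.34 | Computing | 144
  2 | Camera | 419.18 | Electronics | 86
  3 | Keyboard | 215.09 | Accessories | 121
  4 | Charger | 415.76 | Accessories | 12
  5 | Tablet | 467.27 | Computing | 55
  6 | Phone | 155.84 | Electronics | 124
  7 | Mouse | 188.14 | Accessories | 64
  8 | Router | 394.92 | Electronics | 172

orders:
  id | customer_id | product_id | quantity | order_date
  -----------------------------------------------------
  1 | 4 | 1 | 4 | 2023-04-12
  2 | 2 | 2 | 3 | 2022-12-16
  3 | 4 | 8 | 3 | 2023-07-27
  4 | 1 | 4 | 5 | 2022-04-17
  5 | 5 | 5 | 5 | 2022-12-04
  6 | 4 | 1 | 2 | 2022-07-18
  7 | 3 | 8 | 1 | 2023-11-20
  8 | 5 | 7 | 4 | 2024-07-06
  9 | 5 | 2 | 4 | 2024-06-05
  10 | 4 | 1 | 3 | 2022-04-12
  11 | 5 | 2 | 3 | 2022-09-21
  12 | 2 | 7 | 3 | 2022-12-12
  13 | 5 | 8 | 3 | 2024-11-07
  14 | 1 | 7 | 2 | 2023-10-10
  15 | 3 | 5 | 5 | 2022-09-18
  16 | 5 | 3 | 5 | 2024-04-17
SELECT name, signup_year FROM customers ORDER BY signup_year DESC LIMIT 1

Execution result:
name | signup_year
Quinn Johnson | 2023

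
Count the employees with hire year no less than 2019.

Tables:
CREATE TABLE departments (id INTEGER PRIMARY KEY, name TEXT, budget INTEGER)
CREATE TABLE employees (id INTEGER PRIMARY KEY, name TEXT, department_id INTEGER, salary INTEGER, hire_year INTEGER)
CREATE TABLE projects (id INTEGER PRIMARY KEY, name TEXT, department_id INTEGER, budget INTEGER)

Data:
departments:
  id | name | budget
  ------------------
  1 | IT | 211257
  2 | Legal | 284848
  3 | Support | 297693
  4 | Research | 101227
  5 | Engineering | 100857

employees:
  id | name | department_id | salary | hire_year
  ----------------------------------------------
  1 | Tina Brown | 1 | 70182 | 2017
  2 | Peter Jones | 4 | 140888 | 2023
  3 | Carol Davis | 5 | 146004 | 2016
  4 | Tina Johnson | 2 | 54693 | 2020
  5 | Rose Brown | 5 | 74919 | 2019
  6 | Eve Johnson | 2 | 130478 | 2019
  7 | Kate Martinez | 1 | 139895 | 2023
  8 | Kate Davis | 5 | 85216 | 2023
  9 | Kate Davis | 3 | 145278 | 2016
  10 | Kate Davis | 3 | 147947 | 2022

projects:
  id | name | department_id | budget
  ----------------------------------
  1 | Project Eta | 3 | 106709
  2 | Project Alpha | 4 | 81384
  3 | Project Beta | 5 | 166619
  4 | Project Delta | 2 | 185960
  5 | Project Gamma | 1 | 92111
SELECT COUNT(*) FROM employees WHERE hire_year >= 2019

Execution result:
7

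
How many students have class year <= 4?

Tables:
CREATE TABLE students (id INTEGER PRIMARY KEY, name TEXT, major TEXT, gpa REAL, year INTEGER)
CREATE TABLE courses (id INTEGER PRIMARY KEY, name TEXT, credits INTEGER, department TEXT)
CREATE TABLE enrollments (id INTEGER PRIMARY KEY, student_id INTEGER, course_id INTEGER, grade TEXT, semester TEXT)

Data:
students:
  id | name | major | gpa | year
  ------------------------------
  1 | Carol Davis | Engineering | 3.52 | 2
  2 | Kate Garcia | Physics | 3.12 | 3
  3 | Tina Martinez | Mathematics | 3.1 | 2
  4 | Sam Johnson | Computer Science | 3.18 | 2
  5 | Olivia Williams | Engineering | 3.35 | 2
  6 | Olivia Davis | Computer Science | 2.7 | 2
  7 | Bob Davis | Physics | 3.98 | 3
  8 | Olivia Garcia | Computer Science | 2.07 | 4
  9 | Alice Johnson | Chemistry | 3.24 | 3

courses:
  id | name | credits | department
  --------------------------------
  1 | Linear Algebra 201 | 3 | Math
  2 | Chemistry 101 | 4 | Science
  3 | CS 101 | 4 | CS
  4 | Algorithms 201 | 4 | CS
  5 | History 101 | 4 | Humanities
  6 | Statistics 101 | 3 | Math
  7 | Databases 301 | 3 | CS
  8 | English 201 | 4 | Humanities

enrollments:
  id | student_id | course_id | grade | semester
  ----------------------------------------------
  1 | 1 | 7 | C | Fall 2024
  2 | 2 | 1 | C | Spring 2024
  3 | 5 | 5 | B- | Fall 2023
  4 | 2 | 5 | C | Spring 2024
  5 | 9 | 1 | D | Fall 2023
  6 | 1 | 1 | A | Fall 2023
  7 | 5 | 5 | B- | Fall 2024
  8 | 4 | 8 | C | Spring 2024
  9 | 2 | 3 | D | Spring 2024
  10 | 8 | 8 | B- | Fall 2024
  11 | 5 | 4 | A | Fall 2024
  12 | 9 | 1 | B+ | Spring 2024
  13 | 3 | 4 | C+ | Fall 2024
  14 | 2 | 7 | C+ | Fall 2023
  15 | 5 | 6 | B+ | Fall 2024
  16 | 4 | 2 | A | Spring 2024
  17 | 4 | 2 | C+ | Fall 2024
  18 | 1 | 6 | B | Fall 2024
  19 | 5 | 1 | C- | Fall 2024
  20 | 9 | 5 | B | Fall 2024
SELECT COUNT(*) FROM students WHERE year <= 4

Execution result:
9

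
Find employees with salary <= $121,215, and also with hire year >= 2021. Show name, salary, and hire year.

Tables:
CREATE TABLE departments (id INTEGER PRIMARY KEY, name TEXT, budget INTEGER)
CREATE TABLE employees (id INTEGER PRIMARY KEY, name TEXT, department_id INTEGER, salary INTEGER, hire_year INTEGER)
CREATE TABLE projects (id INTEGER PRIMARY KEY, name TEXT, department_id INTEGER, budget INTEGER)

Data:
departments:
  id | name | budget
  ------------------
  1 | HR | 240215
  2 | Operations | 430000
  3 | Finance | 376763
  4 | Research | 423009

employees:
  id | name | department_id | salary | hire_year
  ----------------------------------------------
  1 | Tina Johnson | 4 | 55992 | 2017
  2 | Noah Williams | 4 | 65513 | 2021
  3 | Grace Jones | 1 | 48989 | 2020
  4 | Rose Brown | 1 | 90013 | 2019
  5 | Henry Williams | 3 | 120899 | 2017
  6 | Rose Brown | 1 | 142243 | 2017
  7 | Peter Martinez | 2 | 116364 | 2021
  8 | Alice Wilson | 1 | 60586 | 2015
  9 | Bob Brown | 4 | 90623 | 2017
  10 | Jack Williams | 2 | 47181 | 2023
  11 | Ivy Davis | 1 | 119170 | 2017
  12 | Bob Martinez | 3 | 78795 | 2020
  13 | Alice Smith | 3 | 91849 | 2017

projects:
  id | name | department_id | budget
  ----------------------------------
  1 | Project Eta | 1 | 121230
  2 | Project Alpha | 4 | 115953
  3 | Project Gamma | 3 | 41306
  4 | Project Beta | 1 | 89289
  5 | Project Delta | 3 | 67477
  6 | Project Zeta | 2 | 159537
SELECT name, salary, hire_year FROM employees WHERE salary <= 121215 AND hire_year >= 2021

Execution result:
name | salary | hire_year
Noah Williams | 65513 | 2021
Peter Martinez | 116364 | 2021
Jack Williams | 47181 | 2023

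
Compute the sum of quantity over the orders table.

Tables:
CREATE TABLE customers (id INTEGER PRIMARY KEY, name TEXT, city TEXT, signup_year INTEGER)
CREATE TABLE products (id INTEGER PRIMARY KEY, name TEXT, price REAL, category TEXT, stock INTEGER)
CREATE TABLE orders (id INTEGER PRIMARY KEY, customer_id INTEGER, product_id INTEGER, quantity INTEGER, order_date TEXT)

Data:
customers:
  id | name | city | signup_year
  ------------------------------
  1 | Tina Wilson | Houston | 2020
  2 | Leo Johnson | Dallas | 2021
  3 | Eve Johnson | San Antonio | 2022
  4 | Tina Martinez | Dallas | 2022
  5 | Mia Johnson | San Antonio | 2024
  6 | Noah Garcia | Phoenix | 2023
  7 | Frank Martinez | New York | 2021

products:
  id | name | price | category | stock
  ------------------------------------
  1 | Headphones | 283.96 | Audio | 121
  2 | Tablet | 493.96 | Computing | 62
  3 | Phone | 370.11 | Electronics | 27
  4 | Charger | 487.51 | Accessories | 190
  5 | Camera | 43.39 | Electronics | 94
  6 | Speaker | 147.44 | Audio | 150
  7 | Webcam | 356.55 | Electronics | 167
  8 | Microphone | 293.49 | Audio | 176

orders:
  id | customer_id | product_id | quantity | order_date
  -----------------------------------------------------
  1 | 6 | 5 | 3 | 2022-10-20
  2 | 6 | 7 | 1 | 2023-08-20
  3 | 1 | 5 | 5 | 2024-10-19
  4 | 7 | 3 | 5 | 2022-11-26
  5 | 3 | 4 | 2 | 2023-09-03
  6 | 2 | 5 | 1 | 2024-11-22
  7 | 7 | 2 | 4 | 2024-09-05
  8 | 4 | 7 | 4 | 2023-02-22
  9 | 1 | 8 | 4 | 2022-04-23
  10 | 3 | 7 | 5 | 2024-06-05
SELECT SUM(quantity) FROM orders

Execution result:
34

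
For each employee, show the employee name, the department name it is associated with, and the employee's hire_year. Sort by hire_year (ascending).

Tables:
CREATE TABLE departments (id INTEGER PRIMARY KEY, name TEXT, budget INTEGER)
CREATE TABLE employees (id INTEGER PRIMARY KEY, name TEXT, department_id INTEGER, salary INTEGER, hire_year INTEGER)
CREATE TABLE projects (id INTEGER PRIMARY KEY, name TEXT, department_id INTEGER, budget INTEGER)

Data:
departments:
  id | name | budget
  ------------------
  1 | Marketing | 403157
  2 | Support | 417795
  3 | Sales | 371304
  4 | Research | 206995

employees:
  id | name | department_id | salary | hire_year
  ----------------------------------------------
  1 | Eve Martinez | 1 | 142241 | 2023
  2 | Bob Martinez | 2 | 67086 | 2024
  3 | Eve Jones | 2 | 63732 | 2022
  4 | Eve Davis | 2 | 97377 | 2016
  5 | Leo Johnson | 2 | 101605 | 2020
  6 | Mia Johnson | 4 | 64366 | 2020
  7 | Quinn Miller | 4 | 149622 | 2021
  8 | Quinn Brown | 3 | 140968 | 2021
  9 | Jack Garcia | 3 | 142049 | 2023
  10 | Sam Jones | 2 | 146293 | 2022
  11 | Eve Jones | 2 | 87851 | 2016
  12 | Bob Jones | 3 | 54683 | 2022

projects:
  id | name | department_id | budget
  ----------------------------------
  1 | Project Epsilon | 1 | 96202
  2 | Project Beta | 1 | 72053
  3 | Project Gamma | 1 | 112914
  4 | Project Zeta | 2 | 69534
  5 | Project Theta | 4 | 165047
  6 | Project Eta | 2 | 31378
SELECT c.name, p.name AS department, c.hire_year FROM employees c JOIN departments p ON c.department_id = p.id ORDER BY c.hire_year ASC

Execution result:
name | department | hire_year
Eve Davis | Support | 2016
Eve Jones | Support | 2016
Leo Johnson | Support | 2020
Mia Johnson | Research | 2020
Quinn Miller | Research | 2021
Quinn Brown | Sales | 2021
Eve Jones | Support | 2022
Sam Jones | Support | 2022
Bob Jones | Sales | 2022
Eve Martinez | Marketing | 2023
Jack Garcia | Sales | 2023
Bob Martinez | Support | 2024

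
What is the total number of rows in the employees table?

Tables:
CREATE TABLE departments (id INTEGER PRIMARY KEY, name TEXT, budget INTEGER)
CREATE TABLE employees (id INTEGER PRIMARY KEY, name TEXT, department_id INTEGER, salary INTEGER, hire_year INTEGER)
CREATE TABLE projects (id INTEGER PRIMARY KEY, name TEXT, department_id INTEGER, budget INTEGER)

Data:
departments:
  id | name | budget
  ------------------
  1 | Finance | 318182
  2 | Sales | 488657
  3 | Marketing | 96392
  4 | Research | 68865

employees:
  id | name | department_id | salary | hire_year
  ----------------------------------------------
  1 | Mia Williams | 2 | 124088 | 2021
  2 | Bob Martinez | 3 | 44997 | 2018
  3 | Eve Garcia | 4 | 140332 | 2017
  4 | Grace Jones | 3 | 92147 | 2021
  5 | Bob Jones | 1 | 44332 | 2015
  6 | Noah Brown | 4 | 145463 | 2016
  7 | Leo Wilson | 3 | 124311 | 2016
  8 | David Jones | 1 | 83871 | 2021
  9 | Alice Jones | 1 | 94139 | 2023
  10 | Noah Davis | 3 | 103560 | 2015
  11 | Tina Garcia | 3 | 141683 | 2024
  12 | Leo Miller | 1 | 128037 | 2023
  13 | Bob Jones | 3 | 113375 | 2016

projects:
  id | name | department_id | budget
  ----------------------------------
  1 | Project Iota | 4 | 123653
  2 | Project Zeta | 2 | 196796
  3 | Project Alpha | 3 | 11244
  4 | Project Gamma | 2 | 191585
SELECT COUNT(*) FROM employees

Execution result:
13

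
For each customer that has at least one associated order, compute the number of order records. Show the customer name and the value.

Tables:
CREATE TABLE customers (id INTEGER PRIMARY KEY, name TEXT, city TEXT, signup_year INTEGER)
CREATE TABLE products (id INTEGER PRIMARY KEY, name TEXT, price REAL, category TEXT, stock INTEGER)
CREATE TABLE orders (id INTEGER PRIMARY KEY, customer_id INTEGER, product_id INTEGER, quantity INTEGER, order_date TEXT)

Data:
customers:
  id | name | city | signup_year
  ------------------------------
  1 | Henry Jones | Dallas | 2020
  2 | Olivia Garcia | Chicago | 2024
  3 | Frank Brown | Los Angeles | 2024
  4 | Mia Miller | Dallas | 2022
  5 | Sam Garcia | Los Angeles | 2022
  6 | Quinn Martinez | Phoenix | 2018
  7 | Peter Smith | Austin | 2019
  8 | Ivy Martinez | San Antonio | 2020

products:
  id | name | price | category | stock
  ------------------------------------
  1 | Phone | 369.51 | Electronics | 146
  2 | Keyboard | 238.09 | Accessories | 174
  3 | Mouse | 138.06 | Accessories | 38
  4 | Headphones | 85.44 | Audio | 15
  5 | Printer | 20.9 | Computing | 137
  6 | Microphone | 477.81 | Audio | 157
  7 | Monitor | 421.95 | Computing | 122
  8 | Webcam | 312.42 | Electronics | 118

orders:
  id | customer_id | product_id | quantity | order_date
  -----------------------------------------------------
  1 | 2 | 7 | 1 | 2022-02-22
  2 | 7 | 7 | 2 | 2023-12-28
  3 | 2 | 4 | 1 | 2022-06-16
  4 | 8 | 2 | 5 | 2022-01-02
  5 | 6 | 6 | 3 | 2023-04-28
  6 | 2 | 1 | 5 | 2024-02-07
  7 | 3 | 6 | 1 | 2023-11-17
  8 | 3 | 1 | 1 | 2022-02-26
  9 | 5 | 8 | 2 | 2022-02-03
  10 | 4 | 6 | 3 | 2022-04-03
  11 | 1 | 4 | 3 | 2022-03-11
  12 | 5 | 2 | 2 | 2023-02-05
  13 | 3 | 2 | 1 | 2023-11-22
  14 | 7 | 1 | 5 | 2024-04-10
SELECT p.name, COUNT(*) AS n FROM orders c JOIN customers p ON c.customer_id = p.id GROUP BY p.id, p.name

Execution result:
name | n
Henry Jones | 1
Olivia Garcia | 3
Frank Brown | 3
Mia Miller | 1
Sam Garcia | 2
Quinn Martinez | 1
Peter Smith | 2
Ivy Martinez | 1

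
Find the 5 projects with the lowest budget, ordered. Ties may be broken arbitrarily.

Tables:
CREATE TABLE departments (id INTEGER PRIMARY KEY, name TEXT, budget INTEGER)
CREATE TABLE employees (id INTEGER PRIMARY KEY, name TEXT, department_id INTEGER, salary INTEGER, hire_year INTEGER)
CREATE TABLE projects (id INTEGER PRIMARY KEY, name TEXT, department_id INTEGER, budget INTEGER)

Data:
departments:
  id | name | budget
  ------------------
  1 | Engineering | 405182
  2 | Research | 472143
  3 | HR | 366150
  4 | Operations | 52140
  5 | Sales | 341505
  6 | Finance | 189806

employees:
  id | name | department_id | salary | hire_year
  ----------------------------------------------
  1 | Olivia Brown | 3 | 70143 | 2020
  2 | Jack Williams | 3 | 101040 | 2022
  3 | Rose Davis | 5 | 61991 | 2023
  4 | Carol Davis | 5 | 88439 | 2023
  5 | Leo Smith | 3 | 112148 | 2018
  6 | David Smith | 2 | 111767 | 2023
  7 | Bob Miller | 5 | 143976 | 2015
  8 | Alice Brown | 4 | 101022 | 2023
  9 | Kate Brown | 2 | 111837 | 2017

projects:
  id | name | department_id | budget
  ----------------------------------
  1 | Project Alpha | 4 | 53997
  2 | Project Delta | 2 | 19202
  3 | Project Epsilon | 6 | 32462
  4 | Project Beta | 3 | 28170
SELECT name, budget FROM projects ORDER BY budget ASC LIMIT 5

Execution result:
name | budget
Project Delta | 19202
Project Beta | 28170
Project Epsilon | 32462
Project Alpha | 53997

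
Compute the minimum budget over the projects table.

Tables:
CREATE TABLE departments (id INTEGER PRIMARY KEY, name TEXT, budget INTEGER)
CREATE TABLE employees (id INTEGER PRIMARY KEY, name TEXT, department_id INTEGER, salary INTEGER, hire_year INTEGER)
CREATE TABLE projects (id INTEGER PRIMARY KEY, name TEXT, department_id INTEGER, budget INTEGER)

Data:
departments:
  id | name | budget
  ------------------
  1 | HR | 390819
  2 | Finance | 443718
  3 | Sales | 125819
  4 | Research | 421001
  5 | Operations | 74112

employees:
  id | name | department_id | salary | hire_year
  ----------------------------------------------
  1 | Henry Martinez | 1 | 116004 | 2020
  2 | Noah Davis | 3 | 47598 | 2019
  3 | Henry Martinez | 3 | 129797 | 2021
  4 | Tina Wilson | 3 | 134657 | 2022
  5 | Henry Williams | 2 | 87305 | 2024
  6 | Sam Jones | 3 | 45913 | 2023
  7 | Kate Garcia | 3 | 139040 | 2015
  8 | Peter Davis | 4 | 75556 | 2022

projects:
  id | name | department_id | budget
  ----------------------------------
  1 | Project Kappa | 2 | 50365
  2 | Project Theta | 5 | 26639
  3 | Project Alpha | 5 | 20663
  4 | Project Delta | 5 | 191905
SELECT MIN(budget) FROM projects

Execution result:
20663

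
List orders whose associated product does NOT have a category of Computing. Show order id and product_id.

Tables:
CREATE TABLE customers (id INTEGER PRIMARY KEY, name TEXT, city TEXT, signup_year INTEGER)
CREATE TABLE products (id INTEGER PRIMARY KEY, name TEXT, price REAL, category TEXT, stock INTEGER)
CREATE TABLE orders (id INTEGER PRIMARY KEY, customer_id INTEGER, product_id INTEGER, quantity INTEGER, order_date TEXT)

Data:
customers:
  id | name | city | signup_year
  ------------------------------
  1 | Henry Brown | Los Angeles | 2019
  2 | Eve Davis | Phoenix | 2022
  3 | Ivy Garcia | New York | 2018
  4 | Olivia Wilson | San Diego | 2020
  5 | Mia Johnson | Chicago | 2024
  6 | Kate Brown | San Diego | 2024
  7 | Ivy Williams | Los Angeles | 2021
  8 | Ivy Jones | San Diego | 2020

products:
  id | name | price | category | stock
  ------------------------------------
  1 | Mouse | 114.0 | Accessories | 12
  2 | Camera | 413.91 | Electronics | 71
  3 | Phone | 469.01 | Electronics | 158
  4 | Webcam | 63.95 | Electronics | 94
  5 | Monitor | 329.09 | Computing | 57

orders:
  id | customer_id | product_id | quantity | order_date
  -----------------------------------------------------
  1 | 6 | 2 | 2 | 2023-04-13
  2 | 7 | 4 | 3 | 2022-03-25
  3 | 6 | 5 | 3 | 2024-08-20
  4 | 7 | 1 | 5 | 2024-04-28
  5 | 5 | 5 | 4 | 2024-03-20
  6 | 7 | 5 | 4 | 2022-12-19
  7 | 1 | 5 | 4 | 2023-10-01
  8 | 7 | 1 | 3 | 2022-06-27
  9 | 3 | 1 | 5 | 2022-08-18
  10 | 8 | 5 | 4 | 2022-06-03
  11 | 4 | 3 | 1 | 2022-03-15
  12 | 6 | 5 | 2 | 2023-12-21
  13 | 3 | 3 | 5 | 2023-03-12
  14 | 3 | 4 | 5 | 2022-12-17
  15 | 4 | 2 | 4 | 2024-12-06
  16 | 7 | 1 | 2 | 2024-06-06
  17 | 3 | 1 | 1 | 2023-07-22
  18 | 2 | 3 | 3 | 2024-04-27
SELECT id, product_id FROM orders WHERE product_id NOT IN (SELECT id FROM products WHERE category = 'Computing')

Execution result:
id | product_id
1 | 2
2 | 4
4 | 1
8 | 1
9 | 1
11 | 3
13 | 3
14 | 4
15 | 2
16 | 1
17 | 1
18 | 3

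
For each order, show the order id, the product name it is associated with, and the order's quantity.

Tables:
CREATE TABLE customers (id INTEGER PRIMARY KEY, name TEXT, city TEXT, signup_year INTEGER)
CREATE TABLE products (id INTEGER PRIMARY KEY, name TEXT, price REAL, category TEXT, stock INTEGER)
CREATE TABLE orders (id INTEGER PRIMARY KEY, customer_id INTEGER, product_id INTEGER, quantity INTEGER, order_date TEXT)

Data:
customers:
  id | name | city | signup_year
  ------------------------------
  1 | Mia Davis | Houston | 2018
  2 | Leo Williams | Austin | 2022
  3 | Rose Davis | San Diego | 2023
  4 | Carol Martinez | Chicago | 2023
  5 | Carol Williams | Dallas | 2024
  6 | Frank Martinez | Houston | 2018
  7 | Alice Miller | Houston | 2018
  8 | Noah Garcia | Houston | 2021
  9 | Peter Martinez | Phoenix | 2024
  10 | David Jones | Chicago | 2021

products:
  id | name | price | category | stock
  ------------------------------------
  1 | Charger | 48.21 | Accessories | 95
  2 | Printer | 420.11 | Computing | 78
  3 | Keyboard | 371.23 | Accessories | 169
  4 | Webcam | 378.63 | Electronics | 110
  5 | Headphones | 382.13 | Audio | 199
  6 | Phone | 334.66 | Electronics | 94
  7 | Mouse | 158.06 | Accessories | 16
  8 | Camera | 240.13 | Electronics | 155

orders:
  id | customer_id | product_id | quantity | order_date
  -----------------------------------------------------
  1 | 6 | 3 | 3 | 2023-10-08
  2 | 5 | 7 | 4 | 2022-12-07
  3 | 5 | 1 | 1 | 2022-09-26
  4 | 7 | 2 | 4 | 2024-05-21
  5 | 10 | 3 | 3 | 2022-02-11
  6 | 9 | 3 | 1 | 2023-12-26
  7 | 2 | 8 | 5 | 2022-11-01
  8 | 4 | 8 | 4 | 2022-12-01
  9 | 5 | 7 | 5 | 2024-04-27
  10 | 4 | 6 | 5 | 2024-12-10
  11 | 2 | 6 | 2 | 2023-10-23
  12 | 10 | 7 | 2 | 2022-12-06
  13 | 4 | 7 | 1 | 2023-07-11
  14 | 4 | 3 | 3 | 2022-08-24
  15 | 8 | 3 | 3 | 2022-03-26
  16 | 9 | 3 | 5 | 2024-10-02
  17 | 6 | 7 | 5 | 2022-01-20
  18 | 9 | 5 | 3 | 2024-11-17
SELECT c.id, p.name AS product, c.quantity FROM orders c JOIN products p ON c.product_id = p.id

Execution result:
id | product | quantity
1 | Keyboard | 3
2 | Mouse | 4
3 | Charger | 1
4 | Printer | 4
5 | Keyboard | 3
6 | Keyboard | 1
7 | Camera | 5
8 | Camera | 4
9 | Mouse | 5
10 | Phone | 5
11 | Phone | 2
12 | Mouse | 2
13 | Mouse | 1
14 | Keyboard | 3
15 | Keyboard | 3
16 | Keyboard | 5
17 | Mouse | 5
18 | Headphones | 3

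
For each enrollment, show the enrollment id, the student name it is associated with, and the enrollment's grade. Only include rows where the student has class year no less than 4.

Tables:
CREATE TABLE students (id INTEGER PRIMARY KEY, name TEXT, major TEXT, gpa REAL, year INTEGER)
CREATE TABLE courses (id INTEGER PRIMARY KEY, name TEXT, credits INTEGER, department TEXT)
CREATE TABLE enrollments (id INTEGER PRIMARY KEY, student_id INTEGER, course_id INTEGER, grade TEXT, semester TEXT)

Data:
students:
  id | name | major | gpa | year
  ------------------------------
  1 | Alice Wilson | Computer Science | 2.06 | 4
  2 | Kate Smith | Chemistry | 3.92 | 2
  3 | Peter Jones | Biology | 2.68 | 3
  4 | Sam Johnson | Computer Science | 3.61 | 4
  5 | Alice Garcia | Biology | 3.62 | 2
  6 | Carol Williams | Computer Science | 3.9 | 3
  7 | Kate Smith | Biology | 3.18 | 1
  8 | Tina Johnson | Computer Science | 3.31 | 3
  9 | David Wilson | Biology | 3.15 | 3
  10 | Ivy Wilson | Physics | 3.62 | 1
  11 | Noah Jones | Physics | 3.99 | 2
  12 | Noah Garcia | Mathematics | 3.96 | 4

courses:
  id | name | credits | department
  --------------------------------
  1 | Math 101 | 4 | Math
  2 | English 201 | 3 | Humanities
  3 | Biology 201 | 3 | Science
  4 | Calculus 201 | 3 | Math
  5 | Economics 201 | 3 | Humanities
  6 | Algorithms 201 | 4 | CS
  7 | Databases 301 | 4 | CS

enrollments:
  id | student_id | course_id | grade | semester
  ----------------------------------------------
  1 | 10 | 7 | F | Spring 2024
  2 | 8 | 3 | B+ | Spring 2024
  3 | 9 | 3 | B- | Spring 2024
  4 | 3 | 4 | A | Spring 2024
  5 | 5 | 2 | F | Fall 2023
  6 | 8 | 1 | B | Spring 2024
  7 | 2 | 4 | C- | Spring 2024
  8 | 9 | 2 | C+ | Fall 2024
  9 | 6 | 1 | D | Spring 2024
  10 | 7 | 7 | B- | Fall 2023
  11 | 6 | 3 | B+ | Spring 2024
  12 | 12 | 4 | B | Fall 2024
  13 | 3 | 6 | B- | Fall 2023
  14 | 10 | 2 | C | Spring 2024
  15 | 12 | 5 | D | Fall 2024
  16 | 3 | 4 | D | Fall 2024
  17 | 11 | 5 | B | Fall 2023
SELECT c.id, p.name AS student, c.grade FROM enrollments c JOIN students p ON c.student_id = p.id WHERE p.year >= 4

Execution result:
id | student | grade
12 | Noah Garcia | B
15 | Noah Garcia | D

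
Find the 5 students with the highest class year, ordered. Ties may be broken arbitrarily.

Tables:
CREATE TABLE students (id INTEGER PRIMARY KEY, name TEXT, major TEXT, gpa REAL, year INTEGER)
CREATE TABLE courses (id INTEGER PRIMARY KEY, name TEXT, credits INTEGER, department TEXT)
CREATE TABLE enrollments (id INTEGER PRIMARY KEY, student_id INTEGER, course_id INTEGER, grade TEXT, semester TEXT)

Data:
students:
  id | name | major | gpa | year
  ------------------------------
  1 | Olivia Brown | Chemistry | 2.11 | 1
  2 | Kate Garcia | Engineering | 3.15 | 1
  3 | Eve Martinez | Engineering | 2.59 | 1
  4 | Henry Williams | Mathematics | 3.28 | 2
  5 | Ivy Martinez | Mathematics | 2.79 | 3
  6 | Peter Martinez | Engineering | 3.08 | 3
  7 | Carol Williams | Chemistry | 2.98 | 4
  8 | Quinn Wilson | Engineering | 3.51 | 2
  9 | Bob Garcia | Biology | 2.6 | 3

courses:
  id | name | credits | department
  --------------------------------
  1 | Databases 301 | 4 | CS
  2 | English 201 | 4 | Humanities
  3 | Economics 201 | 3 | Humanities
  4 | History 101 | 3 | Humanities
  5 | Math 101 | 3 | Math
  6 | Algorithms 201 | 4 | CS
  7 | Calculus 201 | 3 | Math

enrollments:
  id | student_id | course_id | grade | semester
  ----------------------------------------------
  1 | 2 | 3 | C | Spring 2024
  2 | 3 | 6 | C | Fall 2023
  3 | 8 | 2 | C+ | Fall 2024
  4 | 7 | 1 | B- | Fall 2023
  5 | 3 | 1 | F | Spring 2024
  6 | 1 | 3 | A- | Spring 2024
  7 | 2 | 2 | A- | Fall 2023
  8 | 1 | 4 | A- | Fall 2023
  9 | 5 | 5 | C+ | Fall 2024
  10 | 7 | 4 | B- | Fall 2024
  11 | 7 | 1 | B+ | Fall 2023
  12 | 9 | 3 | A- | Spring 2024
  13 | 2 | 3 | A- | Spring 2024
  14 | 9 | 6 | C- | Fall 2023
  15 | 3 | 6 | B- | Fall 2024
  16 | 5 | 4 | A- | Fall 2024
SELECT name, year FROM students ORDER BY year DESC LIMIT 5

Execution result:
name | year
Carol Williams | 4
Ivy Martinez | 3
Peter Martinez | 3
Bob Garcia | 3
Henry Williams | 2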